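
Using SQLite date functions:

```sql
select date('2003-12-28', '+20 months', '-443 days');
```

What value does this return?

Adding +20 months to 2003-12-28 gives 2005-08-28.
Applying '-443 days' to 2005-08-28: counting 443 days back gives 2004-06-11.

2004-06-11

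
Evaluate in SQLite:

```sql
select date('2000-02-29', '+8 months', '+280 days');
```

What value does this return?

2001-08-05

Adding +8 months to 2000-02-29 gives 2000-10-29.
Applying '+280 days' to 2000-10-29: counting 280 days forward gives 2001-08-05.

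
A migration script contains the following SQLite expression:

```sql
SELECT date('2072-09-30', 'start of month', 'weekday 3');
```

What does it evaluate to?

`start of month` rewinds 2072-09-30 to 2072-09-01.
`weekday 3` advances to the next Wednesday; 2072-09-01 is a Thursday, so it moves forward to 2072-09-07.

2072-09-07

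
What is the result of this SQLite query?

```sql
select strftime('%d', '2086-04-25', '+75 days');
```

09

First apply '+75 days': 2086-04-25 → 2086-07-09.
`%d` extracts the 2-digit day of month: 09.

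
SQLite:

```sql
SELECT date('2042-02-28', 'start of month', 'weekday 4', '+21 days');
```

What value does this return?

2042-02-27

`start of month` rewinds 2042-02-28 to 2042-02-01.
`weekday 4` advances to the next Thursday; 2042-02-01 is a Saturday, so it moves forward to 2042-02-06.
Advancing 21 more days within February lands on 2042-02-27.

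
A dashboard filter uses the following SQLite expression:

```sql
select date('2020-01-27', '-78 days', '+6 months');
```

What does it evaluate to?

Applying '-78 days' to 2020-01-27: counting 78 days back gives 2019-11-10.
Adding +6 months to 2019-11-10 gives 2020-05-10.

2020-05-10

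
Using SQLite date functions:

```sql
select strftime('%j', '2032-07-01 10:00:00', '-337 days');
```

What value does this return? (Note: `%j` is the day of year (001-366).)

First apply '-337 days': 2032-07-01 10:00:00 → 2031-07-30 10:00:00.
Day-of-year for 2031-07-30: days since 2031-01-01 inclusive = 211, zero-padded to 211.

211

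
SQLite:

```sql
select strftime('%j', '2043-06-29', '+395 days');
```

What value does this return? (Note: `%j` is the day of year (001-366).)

First apply '+395 days': 2043-06-29 → 2044-07-28.
Day-of-year for 2044-07-28: days since 2044-01-01 inclusive = 210, zero-padded to 210.

210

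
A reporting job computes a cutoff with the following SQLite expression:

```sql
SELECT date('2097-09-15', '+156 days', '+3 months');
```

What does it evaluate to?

Applying '+156 days' to 2097-09-15: counting 156 days forward gives 2098-02-18.
Adding +3 months to 2098-02-18 gives 2098-05-18.

2098-05-18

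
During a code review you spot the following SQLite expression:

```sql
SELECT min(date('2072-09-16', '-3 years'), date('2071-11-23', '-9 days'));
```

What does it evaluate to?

date('2072-09-16', '-3 years') → 2069-09-16.
date('2071-11-23', '-9 days') → 2071-11-14.
Earlier of the two is 2069-09-16.

2069-09-16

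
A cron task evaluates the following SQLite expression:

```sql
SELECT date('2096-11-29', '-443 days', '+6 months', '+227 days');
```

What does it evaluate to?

Applying '-443 days' to 2096-11-29: counting 443 days back gives 2095-09-13.
Adding +6 months to 2095-09-13 gives 2096-03-13.
Applying '+227 days' to 2096-03-13: counting 227 days forward gives 2096-10-26.

2096-10-26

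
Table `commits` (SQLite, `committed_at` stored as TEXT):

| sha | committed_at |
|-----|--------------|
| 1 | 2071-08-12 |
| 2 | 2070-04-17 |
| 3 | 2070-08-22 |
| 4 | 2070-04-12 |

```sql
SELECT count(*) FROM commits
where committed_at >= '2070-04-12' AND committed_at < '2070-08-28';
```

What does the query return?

Rows in [2070-04-12, 2070-08-28): 2070-04-17, 2070-08-22, 2070-04-12 → 3 rows.

3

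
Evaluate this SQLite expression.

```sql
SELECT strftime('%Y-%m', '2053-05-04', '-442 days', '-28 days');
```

First apply '-442 days', '-28 days': 2053-05-04 → 2052-01-20.
`%Y-%m` extracts the year-month: 2052-01.

2052-01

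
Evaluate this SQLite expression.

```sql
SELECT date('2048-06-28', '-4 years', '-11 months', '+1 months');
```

Adding -4 years to 2048-06-28 gives 2044-06-28.
Adding -11 months to 2044-06-28 gives 2043-07-28.
Adding +1 month to 2043-07-28 gives 2043-08-28.

2043-08-28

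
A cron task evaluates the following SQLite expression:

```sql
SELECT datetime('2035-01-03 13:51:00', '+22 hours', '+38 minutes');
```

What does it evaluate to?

2035-01-04 12:29:00

+22 hours from 2035-01-03 13:51:00 is 2035-01-04 11:51:00 (crosses midnight).
+38 minutes from 2035-01-04 11:51:00 is 2035-01-04 12:29:00.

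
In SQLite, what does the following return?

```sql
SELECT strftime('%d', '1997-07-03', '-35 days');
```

First apply '-35 days': 1997-07-03 → 1997-05-29.
`%d` extracts the 2-digit day of month: 29.

29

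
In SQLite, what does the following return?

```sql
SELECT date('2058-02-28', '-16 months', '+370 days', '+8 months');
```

Adding -16 months to 2058-02-28 gives 2056-10-28.
Applying '+370 days' to 2056-10-28: counting 370 days forward gives 2057-11-02.
Adding +8 months to 2057-11-02 gives 2058-07-02.

2058-07-02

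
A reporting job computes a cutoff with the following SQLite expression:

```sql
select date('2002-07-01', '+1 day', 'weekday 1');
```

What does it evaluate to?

Advancing 1 more day within July lands on 2002-07-02.
`weekday 1` advances to the next Monday; 2002-07-02 is a Tuesday, so it moves forward to 2002-07-08.

2002-07-08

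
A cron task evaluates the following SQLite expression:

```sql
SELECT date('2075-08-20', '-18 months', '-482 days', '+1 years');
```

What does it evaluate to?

Adding -18 months to 2075-08-20 gives 2074-02-20.
Applying '-482 days' to 2074-02-20: counting 482 days back gives 2072-10-26.
Adding +1 year to 2072-10-26 gives 2073-10-26.

2073-10-26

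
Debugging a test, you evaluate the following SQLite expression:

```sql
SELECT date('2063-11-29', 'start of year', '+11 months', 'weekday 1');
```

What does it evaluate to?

`start of year` rewinds 2063-11-29 to 2063-01-01.
Adding +11 months to 2063-01-01 gives 2063-12-01.
`weekday 1` advances to the next Monday; 2063-12-01 is a Saturday, so it moves forward to 2063-12-03.

2063-12-03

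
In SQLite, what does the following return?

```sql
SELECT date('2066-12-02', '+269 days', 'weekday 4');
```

Applying '+269 days' to 2066-12-02: counting 269 days forward gives 2067-08-28.
`weekday 4` advances to the next Thursday; 2067-08-28 is a Sunday, so it moves forward to 2067-09-01.

2067-09-01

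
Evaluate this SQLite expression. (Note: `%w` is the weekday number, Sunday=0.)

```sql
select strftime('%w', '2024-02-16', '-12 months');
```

4

First apply '-12 months': 2024-02-16 → 2023-02-16.
2023-02-16 is a Thursday; with Sunday=0 that is 4.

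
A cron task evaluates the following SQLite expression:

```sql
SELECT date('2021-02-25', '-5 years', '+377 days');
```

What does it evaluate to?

2017-03-08

Adding -5 years to 2021-02-25 gives 2016-02-25.
Applying '+377 days' to 2016-02-25: counting 377 days forward gives 2017-03-08.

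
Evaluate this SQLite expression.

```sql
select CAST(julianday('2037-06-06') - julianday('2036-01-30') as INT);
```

493

1 day remains in January 2036 after the 30th (31 − 30).
Full months from February 2036 through May 2037 contribute their day counts.
Then 6 days into June 2037.
Total: 1 + 29 + 31 + 30 + 31 + 30 + 31 + 31 + 30 + 31 + 30 + 31 + 31 + 28 + 31 + 30 + 31 + 6 = 493.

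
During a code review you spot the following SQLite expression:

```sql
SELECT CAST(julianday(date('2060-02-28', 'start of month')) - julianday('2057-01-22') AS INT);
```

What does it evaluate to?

`start of month` rewinds 2060-02-28 to 2060-02-01.
9 days remain in January 2057 after the 22nd (31 − 22).
Full months from February 2057 through January 2060 contribute their day counts.
Then 1 day into February 2060.
Total: 9 + 28 + 31 + 30 + 31 + 30 + 31 + 31 + 30 + 31 + 30 + 31 + 31 + 28 + 31 + 30 + 31 + 30 + 31 + 31 + 30 + 31 + 30 + 31 + 31 + 28 + 31 + 30 + 31 + 30 + 31 + 31 + 30 + 31 + 30 + 31 + 31 + 1 = 1105.

1105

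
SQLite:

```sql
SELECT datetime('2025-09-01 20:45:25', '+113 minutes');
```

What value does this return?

2025-09-01 22:38:25

113 minutes = 1h 53m; +113 minutes from 2025-09-01 20:45:25 is 2025-09-01 22:38:25.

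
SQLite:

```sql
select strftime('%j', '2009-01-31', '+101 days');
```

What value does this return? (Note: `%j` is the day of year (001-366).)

First apply '+101 days': 2009-01-31 → 2009-05-12.
Day-of-year for 2009-05-12: days since 2009-01-01 inclusive = 132, zero-padded to 132.

132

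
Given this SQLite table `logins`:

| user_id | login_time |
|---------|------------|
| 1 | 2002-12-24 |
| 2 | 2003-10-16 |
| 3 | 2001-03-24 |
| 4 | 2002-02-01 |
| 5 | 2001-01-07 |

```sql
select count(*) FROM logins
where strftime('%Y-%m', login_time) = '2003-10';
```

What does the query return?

Rows with year-month 2003-10: 2003-10-16 → 1.

1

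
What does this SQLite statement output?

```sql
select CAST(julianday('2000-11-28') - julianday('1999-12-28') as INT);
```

3 days remain in December 1999 after the 28th (31 − 28).
Full months from January 2000 through October 2000 contribute their day counts.
Then 28 days into November 2000.
Total: 3 + 31 + 29 + 31 + 30 + 31 + 30 + 31 + 31 + 30 + 31 + 28 = 336.

336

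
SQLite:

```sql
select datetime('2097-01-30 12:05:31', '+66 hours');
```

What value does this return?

2097-02-02 06:05:31

+66 hours from 2097-01-30 12:05:31 is 2097-02-02 06:05:31 (crosses midnight).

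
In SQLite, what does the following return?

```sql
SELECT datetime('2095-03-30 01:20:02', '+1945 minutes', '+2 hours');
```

2095-03-31 11:45:02

1945 minutes = 32h 25m; +1945 minutes from 2095-03-30 01:20:02 is 2095-03-31 09:45:02 (crosses midnight).
+2 hours from 2095-03-31 09:45:02 is 2095-03-31 11:45:02.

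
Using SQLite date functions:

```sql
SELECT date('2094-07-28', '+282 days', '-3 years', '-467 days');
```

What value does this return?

Applying '+282 days' to 2094-07-28: counting 282 days forward gives 2095-05-06.
Adding -3 years to 2095-05-06 gives 2092-05-06.
Applying '-467 days' to 2092-05-06: counting 467 days back gives 2091-01-25.

2091-01-25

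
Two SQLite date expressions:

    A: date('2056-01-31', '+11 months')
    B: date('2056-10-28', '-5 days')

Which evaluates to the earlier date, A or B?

B

A = 2056-12-31.
B = 2056-10-23.
B is earlier.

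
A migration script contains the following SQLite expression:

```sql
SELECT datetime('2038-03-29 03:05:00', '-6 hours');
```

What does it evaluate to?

2038-03-28 21:05:00

-6 hours from 2038-03-29 03:05:00 is 2038-03-28 21:05:00 (crosses midnight).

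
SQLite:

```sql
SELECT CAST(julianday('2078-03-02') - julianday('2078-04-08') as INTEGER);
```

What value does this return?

29 days remain in March 2078 after the 2nd (31 − 2).
Then 8 days into April 2078.
Total: 29 + 8 = 37.
The subtraction is earlier − later, so the result is −37 → -37.

-37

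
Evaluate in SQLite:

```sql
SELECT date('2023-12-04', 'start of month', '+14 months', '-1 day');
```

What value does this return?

2025-01-31

`start of month` rewinds 2023-12-04 to 2023-12-01.
Adding +14 months to 2023-12-01 gives 2025-02-01.
Going back 1 day from 2025-02-01 reaches 2025-01-31 (last day of January, 31 days).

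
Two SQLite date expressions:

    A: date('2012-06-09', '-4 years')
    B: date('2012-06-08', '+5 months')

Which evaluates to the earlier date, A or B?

A = 2008-06-09.
B = 2012-11-08.
A is earlier.

A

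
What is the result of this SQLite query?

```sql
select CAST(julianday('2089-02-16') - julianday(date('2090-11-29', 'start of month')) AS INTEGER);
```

-623

`start of month` rewinds 2090-11-29 to 2090-11-01.
12 days remain in February 2089 after the 16th (28 − 16).
Full months from March 2089 through October 2090 contribute their day counts.
Then 1 day into November 2090.
Total: 12 + 31 + 30 + 31 + 30 + 31 + 31 + 30 + 31 + 30 + 31 + 31 + 28 + 31 + 30 + 31 + 30 + 31 + 31 + 30 + 31 + 1 = 623.
The subtraction is earlier − later, so the result is −623 → -623.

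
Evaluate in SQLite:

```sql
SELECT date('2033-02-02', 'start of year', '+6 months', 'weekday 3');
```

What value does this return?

2033-07-06

`start of year` rewinds 2033-02-02 to 2033-01-01.
Adding +6 months to 2033-01-01 gives 2033-07-01.
`weekday 3` advances to the next Wednesday; 2033-07-01 is a Friday, so it moves forward to 2033-07-06.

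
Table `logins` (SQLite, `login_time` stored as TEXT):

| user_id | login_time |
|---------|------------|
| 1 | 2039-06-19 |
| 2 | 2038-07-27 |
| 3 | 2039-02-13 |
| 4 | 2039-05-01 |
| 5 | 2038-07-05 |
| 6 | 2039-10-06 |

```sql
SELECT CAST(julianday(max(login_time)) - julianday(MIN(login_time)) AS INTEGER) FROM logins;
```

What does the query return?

MIN = 2038-07-05, MAX = 2039-10-06.
26 days remain in July 2038 after the 5th (31 − 5).
Full months from August 2038 through September 2039 contribute their day counts.
Then 6 days into October 2039.
Total: 26 + 31 + 30 + 31 + 30 + 31 + 31 + 28 + 31 + 30 + 31 + 30 + 31 + 31 + 30 + 6 = 458.

458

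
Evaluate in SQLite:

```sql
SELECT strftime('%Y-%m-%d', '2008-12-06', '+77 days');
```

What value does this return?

First apply '+77 days': 2008-12-06 → 2009-02-21.
`%Y-%m-%d` extracts the ISO date: 2009-02-21.

2009-02-21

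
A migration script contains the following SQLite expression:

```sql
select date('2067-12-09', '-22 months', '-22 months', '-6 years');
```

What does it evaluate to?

2058-04-09

Adding -22 months to 2067-12-09 gives 2066-02-09.
Adding -22 months to 2066-02-09 gives 2064-04-09.
Adding -6 years to 2064-04-09 gives 2058-04-09.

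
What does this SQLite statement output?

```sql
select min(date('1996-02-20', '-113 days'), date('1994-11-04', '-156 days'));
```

date('1996-02-20', '-113 days') → 1995-10-30.
date('1994-11-04', '-156 days') → 1994-06-01.
Earlier of the two is 1994-06-01.

1994-06-01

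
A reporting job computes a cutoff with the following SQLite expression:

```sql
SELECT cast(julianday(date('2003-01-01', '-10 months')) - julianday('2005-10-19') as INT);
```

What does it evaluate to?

Adding -10 months to 2003-01-01 gives 2002-03-01.
30 days remain in March 2002 after the 1st (31 − 1).
Full months from April 2002 through September 2005 contribute their day counts.
Then 19 days into October 2005.
Total: 30 + 30 + 31 + 30 + 31 + 31 + 30 + 31 + 30 + 31 + 31 + 28 + 31 + 30 + 31 + 30 + 31 + 31 + 30 + 31 + 30 + 31 + 31 + 29 + 31 + 30 + 31 + 30 + 31 + 31 + 30 + 31 + 30 + 31 + 31 + 28 + 31 + 30 + 31 + 30 + 31 + 31 + 30 + 19 = 1328.
The subtraction is earlier − later, so the result is −1328 → -1328.

-1328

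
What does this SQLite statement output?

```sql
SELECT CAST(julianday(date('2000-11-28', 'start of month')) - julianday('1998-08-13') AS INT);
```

`start of month` rewinds 2000-11-28 to 2000-11-01.
18 days remain in August 1998 after the 13th (31 − 13).
Full months from September 1998 through October 2000 contribute their day counts.
Then 1 day into November 2000.
Total: 18 + 30 + 31 + 30 + 31 + 31 + 28 + 31 + 30 + 31 + 30 + 31 + 31 + 30 + 31 + 30 + 31 + 31 + 29 + 31 + 30 + 31 + 30 + 31 + 31 + 30 + 31 + 1 = 811.

811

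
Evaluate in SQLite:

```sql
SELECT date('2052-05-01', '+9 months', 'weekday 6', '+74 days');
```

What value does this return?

2053-04-16

Adding +9 months to 2052-05-01 gives 2053-02-01.
`weekday 6` advances to the next Saturday; 2053-02-01 is already a Saturday, so it stays at 2053-02-01.
Applying '+74 days' to 2053-02-01: counting 74 days forward gives 2053-04-16.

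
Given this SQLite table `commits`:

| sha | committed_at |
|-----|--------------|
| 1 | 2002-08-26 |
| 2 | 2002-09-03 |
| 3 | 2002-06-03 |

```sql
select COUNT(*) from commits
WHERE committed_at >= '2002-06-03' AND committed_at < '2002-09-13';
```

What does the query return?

3

Rows in [2002-06-03, 2002-09-13): 2002-08-26, 2002-09-03, 2002-06-03 → 3 rows.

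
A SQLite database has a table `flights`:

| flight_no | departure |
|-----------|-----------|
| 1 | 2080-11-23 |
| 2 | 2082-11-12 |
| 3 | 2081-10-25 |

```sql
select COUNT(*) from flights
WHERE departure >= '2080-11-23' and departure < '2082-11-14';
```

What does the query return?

3

Rows in [2080-11-23, 2082-11-14): 2080-11-23, 2082-11-12, 2081-10-25 → 3 rows.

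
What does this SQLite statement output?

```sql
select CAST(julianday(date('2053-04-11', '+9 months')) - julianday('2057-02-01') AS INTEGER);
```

-1117

Adding +9 months to 2053-04-11 gives 2054-01-11.
20 days remain in January 2054 after the 11th (31 − 11).
Full months from February 2054 through January 2057 contribute their day counts.
Then 1 day into February 2057.
Total: 20 + 28 + 31 + 30 + 31 + 30 + 31 + 31 + 30 + 31 + 30 + 31 + 31 + 28 + 31 + 30 + 31 + 30 + 31 + 31 + 30 + 31 + 30 + 31 + 31 + 29 + 31 + 30 + 31 + 30 + 31 + 31 + 30 + 31 + 30 + 31 + 31 + 1 = 1117.
The subtraction is earlier − later, so the result is −1117 → -1117.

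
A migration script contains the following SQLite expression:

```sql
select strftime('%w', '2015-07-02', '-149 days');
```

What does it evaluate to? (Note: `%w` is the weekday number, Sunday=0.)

First apply '-149 days': 2015-07-02 → 2015-02-03.
2015-02-03 is a Tuesday; with Sunday=0 that is 2.

2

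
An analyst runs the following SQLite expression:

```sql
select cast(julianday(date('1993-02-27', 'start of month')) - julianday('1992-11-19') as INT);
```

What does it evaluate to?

74

`start of month` rewinds 1993-02-27 to 1993-02-01.
11 days remain in November 1992 after the 19th (30 − 19).
December 1992: 31 days.
January 1993: 31 days.
Then 1 day into February 1993.
Total: 11 + 31 + 31 + 1 = 74.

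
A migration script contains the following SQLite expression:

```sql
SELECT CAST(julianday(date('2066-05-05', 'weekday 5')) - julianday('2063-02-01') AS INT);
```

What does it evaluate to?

1191

`weekday 5` advances to the next Friday; 2066-05-05 is a Wednesday, so it moves forward to 2066-05-07.
27 days remain in February 2063 after the 1st (28 − 1).
Full months from March 2063 through April 2066 contribute their day counts.
Then 7 days into May 2066.
Total: 27 + 31 + 30 + 31 + 30 + 31 + 31 + 30 + 31 + 30 + 31 + 31 + 29 + 31 + 30 + 31 + 30 + 31 + 31 + 30 + 31 + 30 + 31 + 31 + 28 + 31 + 30 + 31 + 30 + 31 + 31 + 30 + 31 + 30 + 31 + 31 + 28 + 31 + 30 + 7 = 1191.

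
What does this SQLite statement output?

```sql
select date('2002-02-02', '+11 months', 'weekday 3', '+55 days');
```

Adding +11 months to 2002-02-02 gives 2003-01-02.
`weekday 3` advances to the next Wednesday; 2003-01-02 is a Thursday, so it moves forward to 2003-01-08.
Applying '+55 days' to 2003-01-08: counting 55 days forward gives 2003-03-04.

2003-03-04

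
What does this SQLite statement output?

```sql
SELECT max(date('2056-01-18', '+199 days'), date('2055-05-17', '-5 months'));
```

date('2056-01-18', '+199 days') → 2056-08-04.
date('2055-05-17', '-5 months') → 2054-12-17.
Later of the two is 2056-08-04.

2056-08-04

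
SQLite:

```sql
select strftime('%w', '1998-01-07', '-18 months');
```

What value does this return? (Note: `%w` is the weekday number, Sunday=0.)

First apply '-18 months': 1998-01-07 → 1996-07-07.
1996-07-07 is a Sunday; with Sunday=0 that is 0.

0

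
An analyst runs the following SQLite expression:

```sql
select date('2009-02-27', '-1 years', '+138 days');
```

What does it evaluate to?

2008-07-14

Adding -1 year to 2009-02-27 gives 2008-02-27.
Applying '+138 days' to 2008-02-27: counting 138 days forward gives 2008-07-14.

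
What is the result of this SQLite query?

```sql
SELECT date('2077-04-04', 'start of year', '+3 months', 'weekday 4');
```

`start of year` rewinds 2077-04-04 to 2077-01-01.
Adding +3 months to 2077-01-01 gives 2077-04-01.
`weekday 4` advances to the next Thursday; 2077-04-01 is already a Thursday, so it stays at 2077-04-01.

2077-04-01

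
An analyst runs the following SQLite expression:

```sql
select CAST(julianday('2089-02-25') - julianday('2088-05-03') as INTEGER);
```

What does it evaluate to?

298

28 days remain in May 2088 after the 3rd (31 − 3).
Full months from June 2088 through January 2089 contribute their day counts.
Then 25 days into February 2089.
Total: 28 + 30 + 31 + 31 + 30 + 31 + 30 + 31 + 31 + 25 = 298.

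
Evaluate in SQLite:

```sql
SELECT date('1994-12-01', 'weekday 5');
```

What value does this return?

1994-12-02

`weekday 5` advances to the next Friday; 1994-12-01 is a Thursday, so it moves forward to 1994-12-02.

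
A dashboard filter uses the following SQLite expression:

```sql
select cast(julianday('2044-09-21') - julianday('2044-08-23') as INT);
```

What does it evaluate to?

29

8 days remain in August 2044 after the 23rd (31 − 23).
Then 21 days into September 2044.
Total: 8 + 21 = 29.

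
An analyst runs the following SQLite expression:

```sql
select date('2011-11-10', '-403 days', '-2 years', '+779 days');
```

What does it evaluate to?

2010-11-21

Applying '-403 days' to 2011-11-10: counting 403 days back gives 2010-10-03.
Adding -2 years to 2010-10-03 gives 2008-10-03.
Applying '+779 days' to 2008-10-03: counting 779 days forward gives 2010-11-21.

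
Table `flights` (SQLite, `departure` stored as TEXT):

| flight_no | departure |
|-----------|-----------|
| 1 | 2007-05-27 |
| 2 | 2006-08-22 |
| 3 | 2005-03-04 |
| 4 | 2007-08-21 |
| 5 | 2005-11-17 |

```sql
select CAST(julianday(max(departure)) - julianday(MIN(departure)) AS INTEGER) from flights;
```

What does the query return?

MIN = 2005-03-04, MAX = 2007-08-21.
27 days remain in March 2005 after the 4th (31 − 4).
Full months from April 2005 through July 2007 contribute their day counts.
Then 21 days into August 2007.
Total: 27 + 30 + 31 + 30 + 31 + 31 + 30 + 31 + 30 + 31 + 31 + 28 + 31 + 30 + 31 + 30 + 31 + 31 + 30 + 31 + 30 + 31 + 31 + 28 + 31 + 30 + 31 + 30 + 31 + 21 = 900.

900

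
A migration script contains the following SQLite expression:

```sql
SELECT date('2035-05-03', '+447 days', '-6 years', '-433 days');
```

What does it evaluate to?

2029-05-16

Applying '+447 days' to 2035-05-03: counting 447 days forward gives 2036-07-23.
Adding -6 years to 2036-07-23 gives 2030-07-23.
Applying '-433 days' to 2030-07-23: counting 433 days back gives 2029-05-16.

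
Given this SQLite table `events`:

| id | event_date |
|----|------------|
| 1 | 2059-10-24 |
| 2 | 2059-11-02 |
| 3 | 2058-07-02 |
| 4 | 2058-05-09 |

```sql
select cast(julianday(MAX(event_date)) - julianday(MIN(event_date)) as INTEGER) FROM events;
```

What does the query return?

542

MIN = 2058-05-09, MAX = 2059-11-02.
22 days remain in May 2058 after the 9th (31 − 9).
Full months from June 2058 through October 2059 contribute their day counts.
Then 2 days into November 2059.
Total: 22 + 30 + 31 + 31 + 30 + 31 + 30 + 31 + 31 + 28 + 31 + 30 + 31 + 30 + 31 + 31 + 30 + 31 + 2 = 542.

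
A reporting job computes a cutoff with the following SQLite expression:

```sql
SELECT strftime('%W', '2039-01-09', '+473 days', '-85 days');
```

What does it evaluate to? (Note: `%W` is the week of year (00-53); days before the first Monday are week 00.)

First apply '+473 days', '-85 days': 2039-01-09 → 2040-02-01.
2040-02-01 is a Wednesday. SQLite's %W counts Mondays since the year started; the result is 05.

05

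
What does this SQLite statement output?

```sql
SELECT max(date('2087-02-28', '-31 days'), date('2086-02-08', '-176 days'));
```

2087-01-28

date('2087-02-28', '-31 days') → 2087-01-28.
date('2086-02-08', '-176 days') → 2085-08-16.
Later of the two is 2087-01-28.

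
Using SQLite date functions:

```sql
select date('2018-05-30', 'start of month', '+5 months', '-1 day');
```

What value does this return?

`start of month` rewinds 2018-05-30 to 2018-05-01.
Adding +5 months to 2018-05-01 gives 2018-10-01.
Going back 1 day from 2018-10-01 reaches 2018-09-30 (last day of September, 30 days).

2018-09-30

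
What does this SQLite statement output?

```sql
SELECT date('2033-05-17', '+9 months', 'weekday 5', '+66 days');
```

Adding +9 months to 2033-05-17 gives 2034-02-17.
`weekday 5` advances to the next Friday; 2034-02-17 is already a Friday, so it stays at 2034-02-17.
Applying '+66 days' to 2034-02-17: counting 66 days forward gives 2034-04-24.

2034-04-24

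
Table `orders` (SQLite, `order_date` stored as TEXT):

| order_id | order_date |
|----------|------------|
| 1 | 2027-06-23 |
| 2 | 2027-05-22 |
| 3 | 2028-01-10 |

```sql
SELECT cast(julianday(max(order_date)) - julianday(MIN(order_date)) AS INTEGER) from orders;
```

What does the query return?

MIN = 2027-05-22, MAX = 2028-01-10.
9 days remain in May 2027 after the 22nd (31 − 22).
Full months from June 2027 through December 2027 contribute their day counts.
Then 10 days into January 2028.
Total: 9 + 30 + 31 + 31 + 30 + 31 + 30 + 31 + 10 = 233.

233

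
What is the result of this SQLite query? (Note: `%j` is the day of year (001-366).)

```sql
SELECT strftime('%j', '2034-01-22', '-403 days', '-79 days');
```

First apply '-403 days', '-79 days': 2034-01-22 → 2032-09-27.
Day-of-year for 2032-09-27: days since 2032-01-01 inclusive = 271, zero-padded to 271.

271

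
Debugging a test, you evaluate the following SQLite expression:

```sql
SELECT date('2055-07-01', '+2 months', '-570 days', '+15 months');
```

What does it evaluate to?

Adding +2 months to 2055-07-01 gives 2055-09-01.
Applying '-570 days' to 2055-09-01: counting 570 days back gives 2054-02-08.
Adding +15 months to 2054-02-08 gives 2055-05-08.

2055-05-08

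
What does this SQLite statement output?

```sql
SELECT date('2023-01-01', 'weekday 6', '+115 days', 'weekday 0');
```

2023-05-07

`weekday 6` advances to the next Saturday; 2023-01-01 is a Sunday, so it moves forward to 2023-01-07.
Applying '+115 days' to 2023-01-07: counting 115 days forward gives 2023-05-02.
`weekday 0` advances to the next Sunday; 2023-05-02 is a Tuesday, so it moves forward to 2023-05-07.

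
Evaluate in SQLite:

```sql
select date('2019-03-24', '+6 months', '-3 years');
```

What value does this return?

Adding +6 months to 2019-03-24 gives 2019-09-24.
Adding -3 years to 2019-09-24 gives 2016-09-24.

2016-09-24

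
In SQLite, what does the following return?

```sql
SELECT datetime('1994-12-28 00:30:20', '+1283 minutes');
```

1283 minutes = 21h 23m; +1283 minutes from 1994-12-28 00:30:20 is 1994-12-28 21:53:20.

1994-12-28 21:53:20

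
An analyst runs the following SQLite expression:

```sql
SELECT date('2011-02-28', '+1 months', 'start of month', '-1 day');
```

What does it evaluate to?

2011-02-28

Adding +1 month to 2011-02-28 gives 2011-03-28.
`start of month` rewinds 2011-03-28 to 2011-03-01.
Going back 1 day from 2011-03-01 reaches 2011-02-28 (last day of February, 28 days).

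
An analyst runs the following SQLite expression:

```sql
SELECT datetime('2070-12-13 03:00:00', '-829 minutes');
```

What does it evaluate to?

2070-12-12 13:11:00

829 minutes = 13h 49m; -829 minutes from 2070-12-13 03:00:00 is 2070-12-12 13:11:00 (crosses midnight).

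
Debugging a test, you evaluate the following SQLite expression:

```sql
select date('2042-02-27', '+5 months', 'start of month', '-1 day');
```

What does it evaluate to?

2042-06-30

Adding +5 months to 2042-02-27 gives 2042-07-27.
`start of month` rewinds 2042-07-27 to 2042-07-01.
Going back 1 day from 2042-07-01 reaches 2042-06-30 (last day of June, 30 days).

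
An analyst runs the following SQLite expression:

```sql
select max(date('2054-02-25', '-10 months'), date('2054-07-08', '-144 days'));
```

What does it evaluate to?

2054-02-14

date('2054-02-25', '-10 months') → 2053-04-25.
date('2054-07-08', '-144 days') → 2054-02-14.
Later of the two is 2054-02-14.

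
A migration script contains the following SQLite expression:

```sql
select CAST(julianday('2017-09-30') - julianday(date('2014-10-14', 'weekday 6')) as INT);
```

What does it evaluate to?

1078

`weekday 6` advances to the next Saturday; 2014-10-14 is a Tuesday, so it moves forward to 2014-10-18.
13 days remain in October 2014 after the 18th (31 − 18).
Full months from November 2014 through August 2017 contribute their day counts.
Then 30 days into September 2017.
Total: 13 + 30 + 31 + 31 + 28 + 31 + 30 + 31 + 30 + 31 + 31 + 30 + 31 + 30 + 31 + 31 + 29 + 31 + 30 + 31 + 30 + 31 + 31 + 30 + 31 + 30 + 31 + 31 + 28 + 31 + 30 + 31 + 30 + 31 + 31 + 30 = 1078.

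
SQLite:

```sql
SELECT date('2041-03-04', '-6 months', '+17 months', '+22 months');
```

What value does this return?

Adding -6 months to 2041-03-04 gives 2040-09-04.
Adding +17 months to 2040-09-04 gives 2042-02-04.
Adding +22 months to 2042-02-04 gives 2043-12-04.

2043-12-04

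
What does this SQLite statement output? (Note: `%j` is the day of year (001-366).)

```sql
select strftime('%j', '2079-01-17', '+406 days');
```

058

First apply '+406 days': 2079-01-17 → 2080-02-27.
Day-of-year for 2080-02-27: days since 2080-01-01 inclusive = 58, zero-padded to 058.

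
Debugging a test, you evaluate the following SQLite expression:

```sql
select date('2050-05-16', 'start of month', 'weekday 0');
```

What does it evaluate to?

`start of month` rewinds 2050-05-16 to 2050-05-01.
`weekday 0` advances to the next Sunday; 2050-05-01 is already a Sunday, so it stays at 2050-05-01.

2050-05-01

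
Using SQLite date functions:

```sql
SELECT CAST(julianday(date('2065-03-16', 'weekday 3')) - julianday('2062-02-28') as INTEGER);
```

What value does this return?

1114

`weekday 3` advances to the next Wednesday; 2065-03-16 is a Monday, so it moves forward to 2065-03-18.
0 days remain in February 2062 after the 28th (28 − 28).
Full months from March 2062 through February 2065 contribute their day counts.
Then 18 days into March 2065.
Total: 0 + 31 + 30 + 31 + 30 + 31 + 31 + 30 + 31 + 30 + 31 + 31 + 28 + 31 + 30 + 31 + 30 + 31 + 31 + 30 + 31 + 30 + 31 + 31 + 29 + 31 + 30 + 31 + 30 + 31 + 31 + 30 + 31 + 30 + 31 + 31 + 28 + 18 = 1114.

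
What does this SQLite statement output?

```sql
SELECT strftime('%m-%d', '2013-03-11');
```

03-11

`%m-%d` extracts the month-day: 03-11.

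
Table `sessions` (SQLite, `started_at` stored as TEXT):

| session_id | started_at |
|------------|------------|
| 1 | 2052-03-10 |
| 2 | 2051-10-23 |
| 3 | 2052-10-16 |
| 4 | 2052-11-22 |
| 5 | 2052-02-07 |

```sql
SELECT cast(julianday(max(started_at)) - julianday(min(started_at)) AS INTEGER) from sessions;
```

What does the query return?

MIN = 2051-10-23, MAX = 2052-11-22.
8 days remain in October 2051 after the 23rd (31 − 23).
Full months from November 2051 through October 2052 contribute their day counts.
Then 22 days into November 2052.
Total: 8 + 30 + 31 + 31 + 29 + 31 + 30 + 31 + 30 + 31 + 31 + 30 + 31 + 22 = 396.

396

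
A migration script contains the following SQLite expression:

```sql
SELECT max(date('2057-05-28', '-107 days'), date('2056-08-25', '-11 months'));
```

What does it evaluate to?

2057-02-10

date('2057-05-28', '-107 days') → 2057-02-10.
date('2056-08-25', '-11 months') → 2055-09-25.
Later of the two is 2057-02-10.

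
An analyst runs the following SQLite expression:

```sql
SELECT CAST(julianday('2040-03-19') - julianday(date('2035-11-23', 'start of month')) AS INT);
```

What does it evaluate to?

`start of month` rewinds 2035-11-23 to 2035-11-01.
29 days remain in November 2035 after the 1st (30 − 1).
Full months from December 2035 through February 2040 contribute their day counts.
Then 19 days into March 2040.
Total: 29 + 31 + 31 + 29 + 31 + 30 + 31 + 30 + 31 + 31 + 30 + 31 + 30 + 31 + 31 + 28 + 31 + 30 + 31 + 30 + 31 + 31 + 30 + 31 + 30 + 31 + 31 + 28 + 31 + 30 + 31 + 30 + 31 + 31 + 30 + 31 + 30 + 31 + 31 + 28 + 31 + 30 + 31 + 30 + 31 + 31 + 30 + 31 + 30 + 31 + 31 + 29 + 19 = 1600.

1600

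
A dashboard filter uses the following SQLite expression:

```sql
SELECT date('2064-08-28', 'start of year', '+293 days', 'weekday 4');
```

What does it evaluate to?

`start of year` rewinds 2064-08-28 to 2064-01-01.
Applying '+293 days' to 2064-01-01: counting 293 days forward gives 2064-10-20.
`weekday 4` advances to the next Thursday; 2064-10-20 is a Monday, so it moves forward to 2064-10-23.

2064-10-23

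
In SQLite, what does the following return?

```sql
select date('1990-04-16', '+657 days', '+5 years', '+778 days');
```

Applying '+657 days' to 1990-04-16: counting 657 days forward gives 1992-02-02.
Adding +5 years to 1992-02-02 gives 1997-02-02.
Applying '+778 days' to 1997-02-02: counting 778 days forward gives 1999-03-22.

1999-03-22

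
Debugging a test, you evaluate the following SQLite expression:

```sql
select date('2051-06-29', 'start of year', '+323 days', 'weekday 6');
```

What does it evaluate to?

`start of year` rewinds 2051-06-29 to 2051-01-01.
Applying '+323 days' to 2051-01-01: counting 323 days forward gives 2051-11-20.
`weekday 6` advances to the next Saturday; 2051-11-20 is a Monday, so it moves forward to 2051-11-25.

2051-11-25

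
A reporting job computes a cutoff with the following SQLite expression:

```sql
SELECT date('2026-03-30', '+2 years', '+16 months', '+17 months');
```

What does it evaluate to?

Adding +2 years to 2026-03-30 gives 2028-03-30.
Adding +16 months to 2028-03-30 gives 2029-07-30.
Adding +17 months to 2029-07-30 gives 2030-12-30.

2030-12-30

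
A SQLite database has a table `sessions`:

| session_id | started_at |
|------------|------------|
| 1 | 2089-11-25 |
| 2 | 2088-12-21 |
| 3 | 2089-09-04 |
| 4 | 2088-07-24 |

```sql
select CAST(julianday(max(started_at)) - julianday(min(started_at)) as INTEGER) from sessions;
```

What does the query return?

MIN = 2088-07-24, MAX = 2089-11-25.
7 days remain in July 2088 after the 24th (31 − 24).
Full months from August 2088 through October 2089 contribute their day counts.
Then 25 days into November 2089.
Total: 7 + 31 + 30 + 31 + 30 + 31 + 31 + 28 + 31 + 30 + 31 + 30 + 31 + 31 + 30 + 31 + 25 = 489.

489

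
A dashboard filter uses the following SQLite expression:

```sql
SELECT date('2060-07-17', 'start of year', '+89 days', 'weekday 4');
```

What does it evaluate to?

2060-04-01

`start of year` rewinds 2060-07-17 to 2060-01-01.
Applying '+89 days' to 2060-01-01: counting 89 days forward gives 2060-03-30.
`weekday 4` advances to the next Thursday; 2060-03-30 is a Tuesday, so it moves forward to 2060-04-01.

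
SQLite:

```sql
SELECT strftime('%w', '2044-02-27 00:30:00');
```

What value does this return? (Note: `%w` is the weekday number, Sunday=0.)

6

2044-02-27 is a Saturday; with Sunday=0 that is 6.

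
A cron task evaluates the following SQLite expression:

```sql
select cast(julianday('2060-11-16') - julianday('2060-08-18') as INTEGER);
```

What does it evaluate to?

13 days remain in August 2060 after the 18th (31 − 18).
September 2060: 30 days.
October 2060: 31 days.
Then 16 days into November 2060.
Total: 13 + 30 + 31 + 16 = 90.

90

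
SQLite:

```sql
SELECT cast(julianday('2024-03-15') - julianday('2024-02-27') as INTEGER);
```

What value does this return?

2 days remain in February 2024 after the 27th (29 − 27).
Then 15 days into March 2024.
Total: 2 + 15 = 17.

17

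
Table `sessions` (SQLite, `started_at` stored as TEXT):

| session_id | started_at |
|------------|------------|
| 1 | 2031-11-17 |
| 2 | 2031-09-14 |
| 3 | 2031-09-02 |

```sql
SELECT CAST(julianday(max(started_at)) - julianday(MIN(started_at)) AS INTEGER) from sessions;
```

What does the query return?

MIN = 2031-09-02, MAX = 2031-11-17.
28 days remain in September 2031 after the 2nd (30 − 2).
October 2031: 31 days.
Then 17 days into November 2031.
Total: 28 + 31 + 17 = 76.

76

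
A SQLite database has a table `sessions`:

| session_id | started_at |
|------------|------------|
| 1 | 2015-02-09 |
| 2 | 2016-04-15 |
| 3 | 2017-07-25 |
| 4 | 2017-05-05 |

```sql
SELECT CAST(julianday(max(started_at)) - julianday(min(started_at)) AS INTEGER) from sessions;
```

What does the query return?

MIN = 2015-02-09, MAX = 2017-07-25.
19 days remain in February 2015 after the 9th (28 − 9).
Full months from March 2015 through June 2017 contribute their day counts.
Then 25 days into July 2017.
Total: 19 + 31 + 30 + 31 + 30 + 31 + 31 + 30 + 31 + 30 + 31 + 31 + 29 + 31 + 30 + 31 + 30 + 31 + 31 + 30 + 31 + 30 + 31 + 31 + 28 + 31 + 30 + 31 + 30 + 25 = 897.

897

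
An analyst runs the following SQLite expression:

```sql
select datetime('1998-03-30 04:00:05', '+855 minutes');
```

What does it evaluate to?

855 minutes = 14h 15m; +855 minutes from 1998-03-30 04:00:05 is 1998-03-30 18:15:05.

1998-03-30 18:15:05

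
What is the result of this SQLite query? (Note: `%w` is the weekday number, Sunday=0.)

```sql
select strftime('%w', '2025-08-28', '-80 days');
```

1

First apply '-80 days': 2025-08-28 → 2025-06-09.
2025-06-09 is a Monday; with Sunday=0 that is 1.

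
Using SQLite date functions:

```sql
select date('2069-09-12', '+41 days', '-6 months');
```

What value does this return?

2069-04-23

Applying '+41 days' to 2069-09-12: counting 41 days forward gives 2069-10-23.
Adding -6 months to 2069-10-23 gives 2069-04-23.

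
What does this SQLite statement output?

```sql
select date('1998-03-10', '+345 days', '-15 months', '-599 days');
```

Applying '+345 days' to 1998-03-10: counting 345 days forward gives 1999-02-18.
Adding -15 months to 1999-02-18 gives 1997-11-18.
Applying '-599 days' to 1997-11-18: counting 599 days back gives 1996-03-29.

1996-03-29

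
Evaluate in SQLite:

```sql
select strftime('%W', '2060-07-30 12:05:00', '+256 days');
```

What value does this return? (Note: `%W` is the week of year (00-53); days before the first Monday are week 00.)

First apply '+256 days': 2060-07-30 12:05:00 → 2061-04-12 12:05:00.
2061-04-12 is a Tuesday. SQLite's %W counts Mondays since the year started; the result is 15.

15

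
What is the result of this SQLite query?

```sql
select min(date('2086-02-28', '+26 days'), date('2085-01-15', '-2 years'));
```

2083-01-15

date('2086-02-28', '+26 days') → 2086-03-26.
date('2085-01-15', '-2 years') → 2083-01-15.
Earlier of the two is 2083-01-15.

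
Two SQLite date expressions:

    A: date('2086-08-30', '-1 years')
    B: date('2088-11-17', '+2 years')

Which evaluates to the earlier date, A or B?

A = 2085-08-30.
B = 2090-11-17.
A is earlier.

A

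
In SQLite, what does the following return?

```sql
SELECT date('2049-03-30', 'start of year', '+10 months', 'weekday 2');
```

2049-11-02

`start of year` rewinds 2049-03-30 to 2049-01-01.
Adding +10 months to 2049-01-01 gives 2049-11-01.
`weekday 2` advances to the next Tuesday; 2049-11-01 is a Monday, so it moves forward to 2049-11-02.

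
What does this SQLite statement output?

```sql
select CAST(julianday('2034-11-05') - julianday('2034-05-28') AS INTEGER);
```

161

3 days remain in May 2034 after the 28th (31 − 28).
June 2034: 30 days.
July 2034: 31 days.
August 2034: 31 days.
September 2034: 30 days.
October 2034: 31 days.
Then 5 days into November 2034.
Total: 3 + 30 + 31 + 31 + 30 + 31 + 5 = 161.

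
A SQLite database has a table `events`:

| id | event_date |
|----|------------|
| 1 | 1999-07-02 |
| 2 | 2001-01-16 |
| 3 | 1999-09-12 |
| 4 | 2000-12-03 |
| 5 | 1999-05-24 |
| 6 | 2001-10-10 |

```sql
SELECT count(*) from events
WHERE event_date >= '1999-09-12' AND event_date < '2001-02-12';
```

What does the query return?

Rows in [1999-09-12, 2001-02-12): 2001-01-16, 1999-09-12, 2000-12-03 → 3 rows.

3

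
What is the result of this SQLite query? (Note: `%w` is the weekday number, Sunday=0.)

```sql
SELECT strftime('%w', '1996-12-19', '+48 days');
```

First apply '+48 days': 1996-12-19 → 1997-02-05.
1997-02-05 is a Wednesday; with Sunday=0 that is 3.

3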